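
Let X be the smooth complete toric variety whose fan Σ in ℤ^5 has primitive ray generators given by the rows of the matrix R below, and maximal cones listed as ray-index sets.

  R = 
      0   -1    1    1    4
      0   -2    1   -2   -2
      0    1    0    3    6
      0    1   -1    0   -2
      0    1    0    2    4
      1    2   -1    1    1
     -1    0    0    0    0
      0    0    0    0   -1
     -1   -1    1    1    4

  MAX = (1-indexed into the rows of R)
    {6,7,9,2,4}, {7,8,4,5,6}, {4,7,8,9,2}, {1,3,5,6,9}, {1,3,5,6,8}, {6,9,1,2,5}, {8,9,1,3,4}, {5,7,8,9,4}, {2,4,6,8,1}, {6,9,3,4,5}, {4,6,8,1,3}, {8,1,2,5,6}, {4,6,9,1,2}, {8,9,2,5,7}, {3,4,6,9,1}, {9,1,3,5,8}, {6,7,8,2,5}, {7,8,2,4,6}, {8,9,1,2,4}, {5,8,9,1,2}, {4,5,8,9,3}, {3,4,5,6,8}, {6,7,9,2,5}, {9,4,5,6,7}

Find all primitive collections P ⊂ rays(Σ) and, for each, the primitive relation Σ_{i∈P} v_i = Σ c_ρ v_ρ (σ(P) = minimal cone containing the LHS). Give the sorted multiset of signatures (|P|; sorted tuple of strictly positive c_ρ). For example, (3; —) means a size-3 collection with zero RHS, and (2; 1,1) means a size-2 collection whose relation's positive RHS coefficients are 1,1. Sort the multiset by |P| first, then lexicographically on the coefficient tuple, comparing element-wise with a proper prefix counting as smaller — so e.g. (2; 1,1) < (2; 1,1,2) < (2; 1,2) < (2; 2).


6 minimal non-faces of Δ(Σ) (on 9 rays):

  P = {1,7}:  v_{1} + v_{7} = v_{9}  ⟹  sig = (2; 1)
  P = {2,3}:  v_{2} + v_{3} = v_{1}  ⟹  sig = (2; 1)
  P = {3,7}:  v_{3} + v_{7} = v_{4} + v_{5} + v_{9}  ⟹  sig = (2; 1,1,1)
  P = {2,4,5}:  v_{2} + v_{4} + v_{5} = 0  ⟹  sig = (3; —)
  P = {1,4,5}:  v_{1} + v_{4} + v_{5} = v_{3}  ⟹  sig = (3; 1)
  P = {6,8,9}:  v_{6} + v_{8} + v_{9} = v_{5}  ⟹  sig = (3; 1)

Hence PRS(X_Σ) =
{ (2; 1) ×2,  (2; 1,1,1),  (3; —),  (3; 1) ×2 }


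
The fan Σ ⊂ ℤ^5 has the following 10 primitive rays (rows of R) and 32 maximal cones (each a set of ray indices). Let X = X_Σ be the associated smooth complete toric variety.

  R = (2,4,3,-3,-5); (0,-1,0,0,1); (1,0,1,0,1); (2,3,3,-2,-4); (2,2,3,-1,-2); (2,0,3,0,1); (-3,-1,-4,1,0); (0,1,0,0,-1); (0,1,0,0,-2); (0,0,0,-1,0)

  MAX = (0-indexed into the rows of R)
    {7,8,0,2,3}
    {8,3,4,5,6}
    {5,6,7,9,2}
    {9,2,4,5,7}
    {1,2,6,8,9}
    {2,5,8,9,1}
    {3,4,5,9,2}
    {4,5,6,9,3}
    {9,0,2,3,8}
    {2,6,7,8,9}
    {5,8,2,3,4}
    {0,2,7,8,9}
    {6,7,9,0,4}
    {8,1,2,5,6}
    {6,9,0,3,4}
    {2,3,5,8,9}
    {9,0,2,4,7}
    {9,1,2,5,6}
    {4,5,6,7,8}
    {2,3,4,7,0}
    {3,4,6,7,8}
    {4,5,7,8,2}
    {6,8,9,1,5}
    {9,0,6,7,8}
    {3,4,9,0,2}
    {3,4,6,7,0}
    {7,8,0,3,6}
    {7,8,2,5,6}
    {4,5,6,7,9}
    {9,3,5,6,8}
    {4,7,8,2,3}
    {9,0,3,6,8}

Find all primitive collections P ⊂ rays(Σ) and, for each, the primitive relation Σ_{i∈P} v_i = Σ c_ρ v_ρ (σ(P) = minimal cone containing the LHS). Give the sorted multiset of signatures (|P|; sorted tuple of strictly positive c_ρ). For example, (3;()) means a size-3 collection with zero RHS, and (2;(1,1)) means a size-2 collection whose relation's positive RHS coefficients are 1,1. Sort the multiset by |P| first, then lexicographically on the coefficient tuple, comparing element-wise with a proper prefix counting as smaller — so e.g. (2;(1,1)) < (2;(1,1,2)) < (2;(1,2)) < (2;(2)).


|primitive collections| = 14. Relations:

  • {1,7}:  v_{1} + v_{7} = 0  →  sig = (2;())
  • {0,1}:  v_{0} + v_{1} = v_{3} + v_{9}  →  sig = (2;(1,1))
  • {1,4}:  v_{1} + v_{4} = v_{5} + v_{8} + v_{9}  →  sig = (2;(1,1,1))
  • {0,5}:  v_{0} + v_{5} = 2·v_{4} + v_{9}  →  sig = (2;(1,2))
  • {1,3}:  v_{1} + v_{3} = v_{5} + 2·v_{8} + 2·v_{9}  →  sig = (2;(1,2,2))
  • {2,4,6}:  v_{2} + v_{4} + v_{6} = v_{7}  →  sig = (3;(1))
  • {3,7,9}:  v_{3} + v_{7} + v_{9} = v_{0}  →  sig = (3;(1))
  • {4,8,9}:  v_{4} + v_{8} + v_{9} = v_{3}  →  sig = (3;(1))
  • {2,3,6}:  v_{2} + v_{3} + v_{6} = v_{7} + v_{8} + v_{9}  →  sig = (3;(1,1,1))
  • {0,4,8}:  v_{0} + v_{4} + v_{8} = 2·v_{3} + v_{7}  →  sig = (3;(1,2))
  • {0,2,6}:  v_{0} + v_{2} + v_{6} = 2·v_{7} + v_{8} + 2·v_{9}  →  sig = (3;(1,2,2))
  • {3,5,7}:  v_{3} + v_{5} + v_{7} = 2·v_{4}  →  sig = (3;(2))
  • {5,7,8,9}:  v_{5} + v_{7} + v_{8} + v_{9} = v_{4}  →  sig = (4;(1))
  • {2,5,6,8,9}:  v_{2} + v_{5} + v_{6} + v_{8} + v_{9} = 0  →  sig = (5;())

Hence PRS(X_Σ) =
{ (2;()),  (2;(1,1)),  (2;(1,1,1)),  (2;(1,2)),  (2;(1,2,2)),  (3;(1)) ×3,  (3;(1,1,1)),  (3;(1,2)),  (3;(1,2,2)),  (3;(2)),  (4;(1)),  (5;()) }


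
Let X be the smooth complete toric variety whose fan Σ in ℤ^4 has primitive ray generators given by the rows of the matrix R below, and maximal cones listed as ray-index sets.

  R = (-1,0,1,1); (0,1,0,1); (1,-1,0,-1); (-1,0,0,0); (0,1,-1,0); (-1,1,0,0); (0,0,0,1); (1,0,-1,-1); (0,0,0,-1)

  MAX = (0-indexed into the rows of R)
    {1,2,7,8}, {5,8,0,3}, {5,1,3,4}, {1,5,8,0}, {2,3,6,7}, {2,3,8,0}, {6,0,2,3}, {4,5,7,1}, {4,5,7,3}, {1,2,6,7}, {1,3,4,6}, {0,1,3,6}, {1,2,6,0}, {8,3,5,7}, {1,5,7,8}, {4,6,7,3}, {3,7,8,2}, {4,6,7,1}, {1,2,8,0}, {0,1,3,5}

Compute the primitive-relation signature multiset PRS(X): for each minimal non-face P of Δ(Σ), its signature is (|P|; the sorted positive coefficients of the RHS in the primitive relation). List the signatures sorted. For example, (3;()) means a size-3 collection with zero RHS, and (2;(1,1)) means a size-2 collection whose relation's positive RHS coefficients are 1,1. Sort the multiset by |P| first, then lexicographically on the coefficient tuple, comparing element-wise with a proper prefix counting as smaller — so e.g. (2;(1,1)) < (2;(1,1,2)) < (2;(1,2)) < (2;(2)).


10 minimal non-faces of Δ(Σ) (on 9 rays):

  {0,7}:  v_{0} + v_{7} = 0  so sig = (2;())
  {6,8}:  v_{6} + v_{8} = 0  so sig = (2;())
  {2,4}:  v_{2} + v_{4} = v_{7}  so sig = (2;(1))
  {2,5}:  v_{2} + v_{5} = v_{8}  so sig = (2;(1))
  {0,4}:  v_{0} + v_{4} = v_{1} + v_{3}  so sig = (2;(1,1))
  {4,8}:  v_{4} + v_{8} = v_{5} + v_{7}  so sig = (2;(1,1))
  {5,6}:  v_{5} + v_{6} = v_{1} + v_{3}  so sig = (2;(1,1))
  {1,2,3}:  v_{1} + v_{2} + v_{3} = 0  so sig = (3;())
  {1,3,7}:  v_{1} + v_{3} + v_{7} = v_{4}  so sig = (3;(1))
  {1,3,8}:  v_{1} + v_{3} + v_{8} = v_{5}  so sig = (3;(1))

Hence PRS(X_Σ) =
[(2;()), (2;()), (2;(1)), (2;(1)), (2;(1,1)), (2;(1,1)), (2;(1,1)), (3;()), (3;(1)), (3;(1))]


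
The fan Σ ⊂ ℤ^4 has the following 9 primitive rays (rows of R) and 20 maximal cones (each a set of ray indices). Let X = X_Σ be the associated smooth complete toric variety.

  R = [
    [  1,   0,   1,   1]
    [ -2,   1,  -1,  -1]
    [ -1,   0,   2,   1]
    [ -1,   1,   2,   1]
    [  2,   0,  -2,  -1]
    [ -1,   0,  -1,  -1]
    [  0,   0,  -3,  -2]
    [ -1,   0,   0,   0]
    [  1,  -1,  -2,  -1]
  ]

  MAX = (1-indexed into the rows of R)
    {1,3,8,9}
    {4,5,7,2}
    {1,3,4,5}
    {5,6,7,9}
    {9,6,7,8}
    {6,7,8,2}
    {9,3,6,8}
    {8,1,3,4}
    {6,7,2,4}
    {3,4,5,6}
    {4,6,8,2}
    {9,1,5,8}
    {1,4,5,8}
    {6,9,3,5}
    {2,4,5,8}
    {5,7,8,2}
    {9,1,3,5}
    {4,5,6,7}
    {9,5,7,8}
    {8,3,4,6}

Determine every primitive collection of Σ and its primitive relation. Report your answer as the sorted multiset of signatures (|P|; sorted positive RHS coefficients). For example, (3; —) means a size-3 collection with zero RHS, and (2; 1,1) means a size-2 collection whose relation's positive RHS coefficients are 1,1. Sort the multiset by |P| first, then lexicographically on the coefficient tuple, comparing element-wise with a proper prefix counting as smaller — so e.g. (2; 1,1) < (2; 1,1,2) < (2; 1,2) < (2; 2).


11 minimal non-faces of Δ(Σ) (on 9 rays):

  P = {1,6}:  v_{1} + v_{6} = 0 — sig = (2; —)
  P = {4,9}:  v_{4} + v_{9} = 0 — sig = (2; —)
  P = {3,7}:  v_{3} + v_{7} = v_{6} — sig = (2; 1)
  P = {1,7}:  v_{1} + v_{7} = v_{5} + v_{8} — sig = (2; 1,1)
  P = {2,9}:  v_{2} + v_{9} = v_{7} + v_{8} — sig = (2; 1,1)
  P = {2,3}:  v_{2} + v_{3} = v_{4} + v_{6} + v_{8} — sig = (2; 1,1,1)
  P = {1,2}:  v_{1} + v_{2} = v_{4} + v_{5} + 2·v_{8} — sig = (2; 1,1,2)
  P = {3,5,8}:  v_{3} + v_{5} + v_{8} = 0 — sig = (3; —)
  P = {4,7,8}:  v_{4} + v_{7} + v_{8} = v_{2} — sig = (3; 1)
  P = {5,6,8}:  v_{5} + v_{6} + v_{8} = v_{7} — sig = (3; 1)
  P = {2,5,6}:  v_{2} + v_{5} + v_{6} = v_{4} + 2·v_{7} — sig = (3; 1,2)

Signatures (|P|; sorted positive RHS coefficients), sorted:
[(2; —), (2; —), (2; 1), (2; 1,1), (2; 1,1), (2; 1,1,1), (2; 1,1,2), (3; —), (3; 1), (3; 1), (3; 1,2)]


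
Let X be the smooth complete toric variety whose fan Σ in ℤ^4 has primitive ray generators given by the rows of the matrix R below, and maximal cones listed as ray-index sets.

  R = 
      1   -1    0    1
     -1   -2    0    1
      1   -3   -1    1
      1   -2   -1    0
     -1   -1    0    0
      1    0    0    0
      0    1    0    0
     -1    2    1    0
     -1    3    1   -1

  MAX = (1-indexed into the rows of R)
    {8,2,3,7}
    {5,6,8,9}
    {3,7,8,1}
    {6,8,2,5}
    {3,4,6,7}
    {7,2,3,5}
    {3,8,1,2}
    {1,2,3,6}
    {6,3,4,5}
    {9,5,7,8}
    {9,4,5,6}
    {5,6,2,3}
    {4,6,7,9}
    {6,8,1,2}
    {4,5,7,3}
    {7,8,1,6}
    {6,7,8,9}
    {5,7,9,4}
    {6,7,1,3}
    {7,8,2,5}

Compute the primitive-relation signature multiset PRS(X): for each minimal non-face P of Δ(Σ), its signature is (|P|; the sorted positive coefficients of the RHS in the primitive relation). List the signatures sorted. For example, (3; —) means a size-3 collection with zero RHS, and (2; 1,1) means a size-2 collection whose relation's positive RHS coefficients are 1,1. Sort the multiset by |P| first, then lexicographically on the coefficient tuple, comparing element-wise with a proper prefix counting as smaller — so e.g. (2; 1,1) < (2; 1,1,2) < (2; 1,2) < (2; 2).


Σ has 12 primitive collections:

  • {3,9}:  v_{3} + v_{9} = 0  so sig = (2; —)
  • {4,8}:  v_{4} + v_{8} = 0  so sig = (2; —)
  • {1,4}:  v_{1} + v_{4} = v_{3} + v_{6}  so sig = (2; 1,1)
  • {1,5}:  v_{1} + v_{5} = v_{2} + v_{6}  so sig = (2; 1,1)
  • {1,9}:  v_{1} + v_{9} = v_{6} + v_{8}  so sig = (2; 1,1)
  • {2,4}:  v_{2} + v_{4} = v_{3} + v_{5}  so sig = (2; 1,1)
  • {2,9}:  v_{2} + v_{9} = v_{5} + v_{8}  so sig = (2; 1,1)
  • {5,6,7}:  v_{5} + v_{6} + v_{7} = 0  so sig = (3; —)
  • {3,5,8}:  v_{3} + v_{5} + v_{8} = v_{2}  so sig = (3; 1)
  • {3,6,8}:  v_{3} + v_{6} + v_{8} = v_{1}  so sig = (3; 1)
  • {2,6,7}:  v_{2} + v_{6} + v_{7} = v_{3} + v_{8}  so sig = (3; 1,1)
  • {1,2,7}:  v_{1} + v_{2} + v_{7} = 2·v_{3} + 2·v_{8}  so sig = (3; 2,2)

Signatures (|P|; sorted positive RHS coefficients), sorted:
[(2; —), (2; —), (2; 1,1), (2; 1,1), (2; 1,1), (2; 1,1), (2; 1,1), (3; —), (3; 1), (3; 1), (3; 1,1), (3; 2,2)]


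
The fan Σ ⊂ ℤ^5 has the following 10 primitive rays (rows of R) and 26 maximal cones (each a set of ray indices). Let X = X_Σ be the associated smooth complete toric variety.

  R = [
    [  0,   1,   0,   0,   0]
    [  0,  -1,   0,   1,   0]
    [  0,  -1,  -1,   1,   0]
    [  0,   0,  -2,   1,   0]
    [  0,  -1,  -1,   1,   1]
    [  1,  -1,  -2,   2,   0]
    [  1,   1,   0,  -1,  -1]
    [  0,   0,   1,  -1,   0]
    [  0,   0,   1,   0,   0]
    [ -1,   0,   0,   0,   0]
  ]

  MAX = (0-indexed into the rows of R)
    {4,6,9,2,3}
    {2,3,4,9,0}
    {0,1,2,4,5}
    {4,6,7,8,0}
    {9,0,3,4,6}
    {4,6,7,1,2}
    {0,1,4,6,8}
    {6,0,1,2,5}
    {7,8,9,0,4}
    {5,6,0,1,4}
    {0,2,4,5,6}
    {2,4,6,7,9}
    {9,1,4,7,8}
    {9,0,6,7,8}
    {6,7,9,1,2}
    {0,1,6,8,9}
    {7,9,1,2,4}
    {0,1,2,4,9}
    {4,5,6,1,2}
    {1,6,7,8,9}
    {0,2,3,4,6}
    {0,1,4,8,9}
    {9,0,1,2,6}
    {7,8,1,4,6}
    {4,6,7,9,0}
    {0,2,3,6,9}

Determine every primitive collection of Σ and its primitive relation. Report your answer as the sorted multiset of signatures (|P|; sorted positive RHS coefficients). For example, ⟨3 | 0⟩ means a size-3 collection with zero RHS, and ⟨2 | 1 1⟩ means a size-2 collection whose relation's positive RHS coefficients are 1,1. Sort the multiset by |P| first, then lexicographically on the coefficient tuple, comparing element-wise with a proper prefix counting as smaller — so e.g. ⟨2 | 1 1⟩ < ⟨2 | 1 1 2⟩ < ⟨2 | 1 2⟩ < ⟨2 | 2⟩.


The 14 primitive collections of Σ (r=10, n=5):

  P={2,8}:  v_{2} + v_{8} = v_{1}  ⟹  sig = ⟨2 | 1⟩
  P={3,8}:  v_{3} + v_{8} = v_{0} + v_{2}  ⟹  sig = ⟨2 | 1 1⟩
  P={3,7}:  v_{3} + v_{7} = v_{4} + v_{6} + v_{9}  ⟹  sig = ⟨2 | 1 1 1⟩
  P={5,7}:  v_{5} + v_{7} = v_{1} + v_{4} + v_{6}  ⟹  sig = ⟨2 | 1 1 1⟩
  P={5,8}:  v_{5} + v_{8} = v_{0} + 2·v_{1} + v_{4} + v_{6}  ⟹  sig = ⟨2 | 1 1 1 2⟩
  P={3,5}:  v_{3} + v_{5} = 2·v_{0} + 3·v_{2} + v_{4} + v_{6}  ⟹  sig = ⟨2 | 1 1 2 3⟩
  P={1,3}:  v_{1} + v_{3} = v_{0} + 2·v_{2}  ⟹  sig = ⟨2 | 1 2⟩
  P={5,9}:  v_{5} + v_{9} = v_{0} + 2·v_{2}  ⟹  sig = ⟨2 | 1 2⟩
  P={0,2,7}:  v_{0} + v_{2} + v_{7} = 0  ⟹  sig = ⟨3 | 0⟩
  P={0,1,7}:  v_{0} + v_{1} + v_{7} = v_{8}  ⟹  sig = ⟨3 | 1⟩
  P={4,6,8,9}:  v_{4} + v_{6} + v_{8} + v_{9} = 0  ⟹  sig = ⟨4 | 0⟩
  P={1,4,6,9}:  v_{1} + v_{4} + v_{6} + v_{9} = v_{2}  ⟹  sig = ⟨4 | 1⟩
  P={0,1,2,4,6}:  v_{0} + v_{1} + v_{2} + v_{4} + v_{6} = v_{5}  ⟹  sig = ⟨5 | 1⟩
  P={0,2,4,6,9}:  v_{0} + v_{2} + v_{4} + v_{6} + v_{9} = v_{3}  ⟹  sig = ⟨5 | 1⟩

Signatures (|P|; sorted positive RHS coefficients), sorted:
    |P|=2: 8 collections, coeffs (1), (1,1), (1,1,1), (1,1,1), (1,1,1,2), (1,1,2,3), (1,2), (1,2)
    |P|=3: 2 collections, coeffs (), (1)
    |P|=4: 2 collections, coeffs (), (1)
    |P|=5: 2 collections, coeffs (1), (1)


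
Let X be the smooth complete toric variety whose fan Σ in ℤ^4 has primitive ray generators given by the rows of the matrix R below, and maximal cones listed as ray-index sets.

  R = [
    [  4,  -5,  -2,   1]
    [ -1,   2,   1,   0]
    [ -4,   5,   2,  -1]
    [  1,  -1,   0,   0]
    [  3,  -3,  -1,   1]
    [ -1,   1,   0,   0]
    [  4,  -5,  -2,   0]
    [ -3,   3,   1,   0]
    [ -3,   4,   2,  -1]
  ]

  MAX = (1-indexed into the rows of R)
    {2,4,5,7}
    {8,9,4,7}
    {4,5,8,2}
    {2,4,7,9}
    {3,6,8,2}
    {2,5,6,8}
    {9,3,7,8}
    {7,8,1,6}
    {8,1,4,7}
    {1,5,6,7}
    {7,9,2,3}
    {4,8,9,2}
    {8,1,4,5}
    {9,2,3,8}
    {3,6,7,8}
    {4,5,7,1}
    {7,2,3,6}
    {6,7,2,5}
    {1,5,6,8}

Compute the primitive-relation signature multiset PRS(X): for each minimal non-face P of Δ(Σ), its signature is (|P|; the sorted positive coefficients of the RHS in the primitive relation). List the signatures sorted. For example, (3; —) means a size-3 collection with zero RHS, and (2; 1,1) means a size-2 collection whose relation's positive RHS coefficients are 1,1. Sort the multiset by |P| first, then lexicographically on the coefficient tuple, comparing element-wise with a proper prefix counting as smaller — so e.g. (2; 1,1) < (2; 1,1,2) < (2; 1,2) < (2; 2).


The 10 primitive collections of Σ (r=9, n=4):

  • {1,3}:  v_{1} + v_{3} = 0 ; sig = (2; —)
  • {4,6}:  v_{4} + v_{6} = 0 ; sig = (2; —)
  • {1,2}:  v_{1} + v_{2} = v_{5} ; sig = (2; 1)
  • {1,9}:  v_{1} + v_{9} = v_{4} ; sig = (2; 1)
  • {3,4}:  v_{3} + v_{4} = v_{9} ; sig = (2; 1)
  • {3,5}:  v_{3} + v_{5} = v_{2} ; sig = (2; 1)
  • {6,9}:  v_{6} + v_{9} = v_{3} ; sig = (2; 1)
  • {5,9}:  v_{5} + v_{9} = v_{2} + v_{4} ; sig = (2; 1,1)
  • {2,7,8}:  v_{2} + v_{7} + v_{8} = 0 ; sig = (3; —)
  • {5,7,8}:  v_{5} + v_{7} + v_{8} = v_{1} ; sig = (3; 1)

Sorted signature multiset PRS(X):
{ (2; —) ×2,  (2; 1) ×5,  (2; 1,1),  (3; —),  (3; 1) }


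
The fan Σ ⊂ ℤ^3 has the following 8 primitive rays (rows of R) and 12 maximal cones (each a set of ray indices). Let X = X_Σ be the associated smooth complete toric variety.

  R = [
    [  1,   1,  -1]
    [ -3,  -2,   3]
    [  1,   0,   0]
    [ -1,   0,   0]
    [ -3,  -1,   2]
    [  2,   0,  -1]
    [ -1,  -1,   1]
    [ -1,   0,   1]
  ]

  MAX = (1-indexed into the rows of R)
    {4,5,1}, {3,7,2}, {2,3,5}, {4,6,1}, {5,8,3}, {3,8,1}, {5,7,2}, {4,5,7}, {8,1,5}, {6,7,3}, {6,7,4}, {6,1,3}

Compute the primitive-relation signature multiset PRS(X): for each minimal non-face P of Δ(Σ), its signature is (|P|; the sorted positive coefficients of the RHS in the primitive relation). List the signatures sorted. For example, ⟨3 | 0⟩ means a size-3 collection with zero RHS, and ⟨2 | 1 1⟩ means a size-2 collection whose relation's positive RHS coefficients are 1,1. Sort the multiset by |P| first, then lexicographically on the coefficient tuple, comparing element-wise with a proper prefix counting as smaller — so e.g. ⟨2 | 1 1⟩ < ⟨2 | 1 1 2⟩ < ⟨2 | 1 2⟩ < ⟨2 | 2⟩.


|primitive collections| = 12. Relations:

  P = {1,7}:  v_{1} + v_{7} = 0  so sig = ⟨2 | 0⟩
  P = {3,4}:  v_{3} + v_{4} = 0  so sig = ⟨2 | 0⟩
  P = {5,6}:  v_{5} + v_{6} = v_{7}  so sig = ⟨2 | 1⟩
  P = {6,8}:  v_{6} + v_{8} = v_{3}  so sig = ⟨2 | 1⟩
  P = {1,2}:  v_{1} + v_{2} = v_{3} + v_{5}  so sig = ⟨2 | 1 1⟩
  P = {2,4}:  v_{2} + v_{4} = v_{5} + v_{7}  so sig = ⟨2 | 1 1⟩
  P = {4,8}:  v_{4} + v_{8} = v_{1} + v_{5}  so sig = ⟨2 | 1 1⟩
  P = {7,8}:  v_{7} + v_{8} = v_{3} + v_{5}  so sig = ⟨2 | 1 1⟩
  P = {2,6}:  v_{2} + v_{6} = v_{3} + 2·v_{7}  so sig = ⟨2 | 1 2⟩
  P = {2,8}:  v_{2} + v_{8} = 2·v_{3} + 2·v_{5}  so sig = ⟨2 | 2 2⟩
  P = {1,3,5}:  v_{1} + v_{3} + v_{5} = v_{8}  so sig = ⟨3 | 1⟩
  P = {3,5,7}:  v_{3} + v_{5} + v_{7} = v_{2}  so sig = ⟨3 | 1⟩

Hence PRS(X_Σ) =
[⟨2 | 0⟩, ⟨2 | 0⟩, ⟨2 | 1⟩, ⟨2 | 1⟩, ⟨2 | 1 1⟩, ⟨2 | 1 1⟩, ⟨2 | 1 1⟩, ⟨2 | 1 1⟩, ⟨2 | 1 2⟩, ⟨2 | 2 2⟩, ⟨3 | 1⟩, ⟨3 | 1⟩]


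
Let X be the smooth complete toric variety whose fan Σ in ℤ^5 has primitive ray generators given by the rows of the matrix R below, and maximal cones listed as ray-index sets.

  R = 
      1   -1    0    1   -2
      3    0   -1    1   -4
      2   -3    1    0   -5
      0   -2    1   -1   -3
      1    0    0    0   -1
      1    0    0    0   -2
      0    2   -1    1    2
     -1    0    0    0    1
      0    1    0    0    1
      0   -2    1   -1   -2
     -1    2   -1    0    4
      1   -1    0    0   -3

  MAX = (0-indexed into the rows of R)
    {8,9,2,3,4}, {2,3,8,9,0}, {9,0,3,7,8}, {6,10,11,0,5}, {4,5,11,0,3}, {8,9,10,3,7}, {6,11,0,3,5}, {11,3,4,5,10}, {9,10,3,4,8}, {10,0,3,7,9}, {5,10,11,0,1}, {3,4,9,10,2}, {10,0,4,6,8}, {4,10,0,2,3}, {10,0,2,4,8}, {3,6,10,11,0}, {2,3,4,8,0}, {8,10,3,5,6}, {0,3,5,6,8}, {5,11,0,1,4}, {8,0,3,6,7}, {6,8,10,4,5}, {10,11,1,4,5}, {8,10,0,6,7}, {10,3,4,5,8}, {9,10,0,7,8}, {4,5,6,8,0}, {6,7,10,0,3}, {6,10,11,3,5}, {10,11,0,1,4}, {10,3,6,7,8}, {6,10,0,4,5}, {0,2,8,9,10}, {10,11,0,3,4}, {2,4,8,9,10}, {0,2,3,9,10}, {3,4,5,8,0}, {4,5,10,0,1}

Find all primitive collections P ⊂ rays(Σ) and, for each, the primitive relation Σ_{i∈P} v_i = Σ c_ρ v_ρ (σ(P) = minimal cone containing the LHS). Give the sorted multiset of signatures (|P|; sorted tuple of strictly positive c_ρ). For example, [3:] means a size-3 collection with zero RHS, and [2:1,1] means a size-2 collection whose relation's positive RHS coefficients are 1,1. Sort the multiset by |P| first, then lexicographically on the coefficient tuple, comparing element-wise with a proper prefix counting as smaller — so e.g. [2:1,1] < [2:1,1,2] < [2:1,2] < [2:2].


Primitive collections (25):

  • {4,7}:  v_{4} + v_{7} = 0 — sig = [2:]
  • {6,9}:  v_{6} + v_{9} = 0 — sig = [2:]
  • {8,11}:  v_{8} + v_{11} = v_{5} — sig = [2:1]
  • {2,6}:  v_{2} + v_{6} = v_{0} + v_{4} — sig = [2:1,1]
  • {2,7}:  v_{2} + v_{7} = v_{0} + v_{9} — sig = [2:1,1]
  • {5,7}:  v_{5} + v_{7} = v_{3} + v_{6} — sig = [2:1,1]
  • {5,9}:  v_{5} + v_{9} = v_{3} + v_{4} — sig = [2:1,1]
  • {1,7}:  v_{1} + v_{7} = v_{0} + v_{5} + v_{10} + v_{11} — sig = [2:1,1,1,1]
  • {1,9}:  v_{1} + v_{9} = v_{0} + v_{3} + 2·v_{4} + v_{10} + v_{11} — sig = [2:1,1,1,1,2]
  • {1,8}:  v_{1} + v_{8} = v_{0} + v_{4} + 2·v_{5} + v_{10} — sig = [2:1,1,1,2]
  • {7,11}:  v_{7} + v_{11} = v_{0} + 2·v_{3} + v_{6} + v_{10} — sig = [2:1,1,1,2]
  • {9,11}:  v_{9} + v_{11} = v_{0} + 2·v_{3} + v_{4} + v_{10} — sig = [2:1,1,1,2]
  • {1,2}:  v_{1} + v_{2} = 2·v_{0} + v_{3} + 3·v_{4} + v_{10} + v_{11} — sig = [2:1,1,1,2,3]
  • {2,5}:  v_{2} + v_{5} = v_{0} + v_{3} + 2·v_{4} — sig = [2:1,1,2]
  • {1,3}:  v_{1} + v_{3} = v_{4} + 2·v_{11} — sig = [2:1,2]
  • {2,11}:  v_{2} + v_{11} = 2·v_{0} + 2·v_{3} + 2·v_{4} + v_{10} — sig = [2:1,2,2,2]
  • {1,6}:  v_{1} + v_{6} = 2·v_{0} + 3·v_{5} + 2·v_{10} — sig = [2:2,2,3]
  • {0,4,9}:  v_{0} + v_{4} + v_{9} = v_{2} — sig = [3:1]
  • {3,4,6}:  v_{3} + v_{4} + v_{6} = v_{5} — sig = [3:1]
  • {4,6,11}:  v_{4} + v_{6} + v_{11} = v_{0} + 2·v_{5} + v_{10} — sig = [3:1,1,2]
  • {0,3,8,10}:  v_{0} + v_{3} + v_{8} + v_{10} = 0 — sig = [4:]
  • {0,3,5,10}:  v_{0} + v_{3} + v_{5} + v_{10} = v_{11} — sig = [4:1]
  • {0,5,8,10}:  v_{0} + v_{5} + v_{8} + v_{10} = v_{4} + v_{6} — sig = [4:1,1]
  • {2,3,8,10}:  v_{2} + v_{3} + v_{8} + v_{10} = v_{4} + v_{9} — sig = [4:1,1]
  • {0,4,5,10,11}:  v_{0} + v_{4} + v_{5} + v_{10} + v_{11} = v_{1} — sig = [5:1]

so the primitive-relation signature multiset is
    [2:]
    [2:]
    [2:1]
    [2:1,1]
    [2:1,1]
    [2:1,1]
    [2:1,1]
    [2:1,1,1,1]
    [2:1,1,1,1,2]
    [2:1,1,1,2]
    [2:1,1,1,2]
    [2:1,1,1,2]
    [2:1,1,1,2,3]
    [2:1,1,2]
    [2:1,2]
    [2:1,2,2,2]
    [2:2,2,3]
    [3:1]
    [3:1]
    [3:1,1,2]
    [4:]
    [4:1]
    [4:1,1]
    [4:1,1]
    [5:1]


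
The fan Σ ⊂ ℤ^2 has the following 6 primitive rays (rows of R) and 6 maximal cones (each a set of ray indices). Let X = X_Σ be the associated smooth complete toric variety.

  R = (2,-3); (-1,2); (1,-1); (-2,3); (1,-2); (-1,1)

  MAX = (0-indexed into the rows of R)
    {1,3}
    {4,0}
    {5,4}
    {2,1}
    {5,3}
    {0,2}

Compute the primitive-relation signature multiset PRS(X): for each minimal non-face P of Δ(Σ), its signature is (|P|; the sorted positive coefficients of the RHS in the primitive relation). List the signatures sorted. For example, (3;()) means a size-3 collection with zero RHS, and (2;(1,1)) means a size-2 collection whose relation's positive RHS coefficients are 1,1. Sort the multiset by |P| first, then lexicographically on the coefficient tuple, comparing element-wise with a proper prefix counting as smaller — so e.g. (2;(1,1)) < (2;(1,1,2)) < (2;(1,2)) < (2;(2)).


Primitive collections (9):

  P = {0,3}:  v_{0} + v_{3} = 0  →  sig = (2;())
  P = {1,4}:  v_{1} + v_{4} = 0  →  sig = (2;())
  P = {2,5}:  v_{2} + v_{5} = 0  →  sig = (2;())
  P = {0,1}:  v_{0} + v_{1} = v_{2}  →  sig = (2;(1))
  P = {0,5}:  v_{0} + v_{5} = v_{4}  →  sig = (2;(1))
  P = {1,5}:  v_{1} + v_{5} = v_{3}  →  sig = (2;(1))
  P = {2,3}:  v_{2} + v_{3} = v_{1}  →  sig = (2;(1))
  P = {2,4}:  v_{2} + v_{4} = v_{0}  →  sig = (2;(1))
  P = {3,4}:  v_{3} + v_{4} = v_{5}  →  sig = (2;(1))

Hence PRS(X_Σ) =
    |P|=2: 9 collections, coeffs (), (), (), (1), (1), (1), (1), (1), (1)


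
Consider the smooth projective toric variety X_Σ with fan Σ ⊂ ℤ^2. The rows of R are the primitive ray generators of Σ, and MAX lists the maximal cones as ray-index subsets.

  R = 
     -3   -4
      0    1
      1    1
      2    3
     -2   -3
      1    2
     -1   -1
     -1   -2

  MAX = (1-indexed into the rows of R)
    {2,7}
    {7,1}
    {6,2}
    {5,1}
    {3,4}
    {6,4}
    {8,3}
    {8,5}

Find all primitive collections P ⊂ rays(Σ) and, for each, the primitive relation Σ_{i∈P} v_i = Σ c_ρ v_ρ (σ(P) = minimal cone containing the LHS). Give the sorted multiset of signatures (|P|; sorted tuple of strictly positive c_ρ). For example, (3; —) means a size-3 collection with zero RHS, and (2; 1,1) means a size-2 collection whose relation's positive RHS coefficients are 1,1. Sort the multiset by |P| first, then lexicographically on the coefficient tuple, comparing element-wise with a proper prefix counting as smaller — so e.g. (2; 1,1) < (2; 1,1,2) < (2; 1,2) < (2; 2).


Δ(Σ) — 8 vertices, 20 min non-faces:

  • {3,7}:  v_{3} + v_{7} = 0  ⇒ sig = (2; —)
  • {4,5}:  v_{4} + v_{5} = 0  ⇒ sig = (2; —)
  • {6,8}:  v_{6} + v_{8} = 0  ⇒ sig = (2; —)
  • {1,3}:  v_{1} + v_{3} = v_{5}  ⇒ sig = (2; 1)
  • {1,4}:  v_{1} + v_{4} = v_{7}  ⇒ sig = (2; 1)
  • {2,3}:  v_{2} + v_{3} = v_{6}  ⇒ sig = (2; 1)
  • {2,8}:  v_{2} + v_{8} = v_{7}  ⇒ sig = (2; 1)
  • {3,5}:  v_{3} + v_{5} = v_{8}  ⇒ sig = (2; 1)
  • {3,6}:  v_{3} + v_{6} = v_{4}  ⇒ sig = (2; 1)
  • {4,7}:  v_{4} + v_{7} = v_{6}  ⇒ sig = (2; 1)
  • {4,8}:  v_{4} + v_{8} = v_{3}  ⇒ sig = (2; 1)
  • {5,6}:  v_{5} + v_{6} = v_{7}  ⇒ sig = (2; 1)
  • {5,7}:  v_{5} + v_{7} = v_{1}  ⇒ sig = (2; 1)
  • {6,7}:  v_{6} + v_{7} = v_{2}  ⇒ sig = (2; 1)
  • {7,8}:  v_{7} + v_{8} = v_{5}  ⇒ sig = (2; 1)
  • {1,6}:  v_{1} + v_{6} = 2·v_{7}  ⇒ sig = (2; 2)
  • {1,8}:  v_{1} + v_{8} = 2·v_{5}  ⇒ sig = (2; 2)
  • {2,4}:  v_{2} + v_{4} = 2·v_{6}  ⇒ sig = (2; 2)
  • {2,5}:  v_{2} + v_{5} = 2·v_{7}  ⇒ sig = (2; 2)
  • {1,2}:  v_{1} + v_{2} = 3·v_{7}  ⇒ sig = (2; 3)

Hence PRS(X_Σ) =
    (2; —)
    (2; —)
    (2; —)
    (2; 1)
    (2; 1)
    (2; 1)
    (2; 1)
    (2; 1)
    (2; 1)
    (2; 1)
    (2; 1)
    (2; 1)
    (2; 1)
    (2; 1)
    (2; 1)
    (2; 2)
    (2; 2)
    (2; 2)
    (2; 2)
    (2; 3)


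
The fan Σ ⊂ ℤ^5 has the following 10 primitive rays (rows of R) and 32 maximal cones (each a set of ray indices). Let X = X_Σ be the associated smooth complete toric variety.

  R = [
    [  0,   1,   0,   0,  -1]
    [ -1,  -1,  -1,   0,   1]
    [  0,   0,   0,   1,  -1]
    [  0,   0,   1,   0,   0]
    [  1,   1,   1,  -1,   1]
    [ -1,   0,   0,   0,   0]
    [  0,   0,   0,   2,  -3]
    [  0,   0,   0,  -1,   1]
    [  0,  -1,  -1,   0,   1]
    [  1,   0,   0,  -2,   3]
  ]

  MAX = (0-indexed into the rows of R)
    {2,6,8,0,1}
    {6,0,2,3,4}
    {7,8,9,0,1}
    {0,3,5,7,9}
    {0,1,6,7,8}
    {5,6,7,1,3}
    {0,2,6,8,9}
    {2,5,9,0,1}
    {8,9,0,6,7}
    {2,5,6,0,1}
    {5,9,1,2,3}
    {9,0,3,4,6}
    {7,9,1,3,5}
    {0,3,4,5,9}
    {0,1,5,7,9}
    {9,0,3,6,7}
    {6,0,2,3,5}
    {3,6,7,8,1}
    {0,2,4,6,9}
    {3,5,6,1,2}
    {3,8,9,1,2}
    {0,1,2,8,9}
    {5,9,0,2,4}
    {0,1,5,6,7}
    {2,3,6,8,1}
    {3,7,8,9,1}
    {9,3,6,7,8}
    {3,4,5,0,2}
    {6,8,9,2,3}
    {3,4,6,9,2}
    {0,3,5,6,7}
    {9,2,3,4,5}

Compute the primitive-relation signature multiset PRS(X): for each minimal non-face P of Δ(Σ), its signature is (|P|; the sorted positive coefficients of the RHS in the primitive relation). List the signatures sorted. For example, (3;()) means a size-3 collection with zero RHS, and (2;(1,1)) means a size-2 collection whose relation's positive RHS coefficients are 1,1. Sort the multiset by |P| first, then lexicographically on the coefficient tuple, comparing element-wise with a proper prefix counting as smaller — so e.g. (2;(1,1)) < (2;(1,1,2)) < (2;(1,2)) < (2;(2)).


Primitive collections (11):

  • {2,7}:  v_{2} + v_{7} = 0 ; sig = (2;())
  • {5,8}:  v_{5} + v_{8} = v_{1} ; sig = (2;(1))
  • {4,8}:  v_{4} + v_{8} = v_{2} + v_{9} ; sig = (2;(1,1))
  • {1,4}:  v_{1} + v_{4} = v_{2} + v_{5} + v_{9} ; sig = (2;(1,1,1))
  • {4,7}:  v_{4} + v_{7} = v_{0} + v_{3} + v_{9} ; sig = (2;(1,1,1))
  • {0,3,8}:  v_{0} + v_{3} + v_{8} = 0 ; sig = (3;())
  • {5,6,9}:  v_{5} + v_{6} + v_{9} = 0 ; sig = (3;())
  • {0,1,3}:  v_{0} + v_{1} + v_{3} = v_{5} ; sig = (3;(1))
  • {1,6,9}:  v_{1} + v_{6} + v_{9} = v_{8} ; sig = (3;(1))
  • {4,5,6}:  v_{4} + v_{5} + v_{6} = v_{0} + v_{2} + v_{3} ; sig = (3;(1,1,1))
  • {0,2,3,9}:  v_{0} + v_{2} + v_{3} + v_{9} = v_{4} ; sig = (4;(1))

so the primitive-relation signature multiset is
    (2;())
    (2;(1))
    (2;(1,1))
    (2;(1,1,1))
    (2;(1,1,1))
    (3;())
    (3;())
    (3;(1))
    (3;(1))
    (3;(1,1,1))
    (4;(1))


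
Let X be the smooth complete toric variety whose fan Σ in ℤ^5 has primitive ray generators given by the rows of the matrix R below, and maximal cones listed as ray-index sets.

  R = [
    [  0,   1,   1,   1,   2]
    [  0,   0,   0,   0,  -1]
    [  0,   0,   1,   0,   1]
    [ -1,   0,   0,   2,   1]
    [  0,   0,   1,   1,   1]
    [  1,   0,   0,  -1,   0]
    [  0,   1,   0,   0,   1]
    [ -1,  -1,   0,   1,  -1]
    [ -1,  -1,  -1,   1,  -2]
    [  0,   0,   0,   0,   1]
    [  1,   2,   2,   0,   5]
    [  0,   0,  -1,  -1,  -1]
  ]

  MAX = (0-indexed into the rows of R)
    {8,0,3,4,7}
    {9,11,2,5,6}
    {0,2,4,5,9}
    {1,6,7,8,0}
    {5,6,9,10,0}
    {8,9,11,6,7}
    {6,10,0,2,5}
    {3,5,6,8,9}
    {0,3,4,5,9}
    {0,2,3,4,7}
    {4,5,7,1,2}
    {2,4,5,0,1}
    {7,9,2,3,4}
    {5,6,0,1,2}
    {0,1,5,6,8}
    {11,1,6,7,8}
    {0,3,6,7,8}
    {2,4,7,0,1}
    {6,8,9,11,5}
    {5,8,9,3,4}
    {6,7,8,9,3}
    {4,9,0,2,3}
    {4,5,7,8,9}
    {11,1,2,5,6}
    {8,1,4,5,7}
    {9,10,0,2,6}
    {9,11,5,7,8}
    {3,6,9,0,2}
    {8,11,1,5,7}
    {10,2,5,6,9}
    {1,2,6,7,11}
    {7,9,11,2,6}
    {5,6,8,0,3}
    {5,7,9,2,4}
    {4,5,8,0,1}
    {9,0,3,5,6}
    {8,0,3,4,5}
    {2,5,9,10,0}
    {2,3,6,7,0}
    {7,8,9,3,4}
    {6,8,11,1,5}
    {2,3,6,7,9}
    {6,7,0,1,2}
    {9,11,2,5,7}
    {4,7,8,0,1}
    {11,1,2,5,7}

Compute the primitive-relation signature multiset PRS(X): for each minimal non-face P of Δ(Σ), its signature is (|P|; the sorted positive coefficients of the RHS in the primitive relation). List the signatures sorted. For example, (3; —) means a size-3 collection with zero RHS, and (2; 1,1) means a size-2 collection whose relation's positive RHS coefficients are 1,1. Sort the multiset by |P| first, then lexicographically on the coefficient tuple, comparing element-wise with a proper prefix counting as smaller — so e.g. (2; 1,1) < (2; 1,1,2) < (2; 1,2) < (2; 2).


Δ(Σ) — 12 vertices, 20 min non-faces:

  {1,9}:  v_{1} + v_{9} = 0  so sig = (2; —)
  {4,11}:  v_{4} + v_{11} = 0  so sig = (2; —)
  {0,11}:  v_{0} + v_{11} = v_{6}  so sig = (2; 1)
  {2,8}:  v_{2} + v_{8} = v_{7}  so sig = (2; 1)
  {4,6}:  v_{4} + v_{6} = v_{0}  so sig = (2; 1)
  {1,3}:  v_{1} + v_{3} = v_{0} + v_{8}  so sig = (2; 1,1)
  {8,10}:  v_{8} + v_{10} = v_{0} + v_{9}  so sig = (2; 1,1)
  {3,11}:  v_{3} + v_{11} = v_{6} + v_{8} + v_{9}  so sig = (2; 1,1,1)
  {7,10}:  v_{7} + v_{10} = v_{0} + v_{2} + v_{9}  so sig = (2; 1,1,1)
  {1,10}:  v_{1} + v_{10} = v_{0} + v_{2} + v_{5} + v_{6}  so sig = (2; 1,1,1,1)
  {4,10}:  v_{4} + v_{10} = 2·v_{0} + v_{2} + v_{5} + v_{9}  so sig = (2; 1,1,1,2)
  {10,11}:  v_{10} + v_{11} = v_{2} + v_{5} + 2·v_{6} + v_{9}  so sig = (2; 1,1,1,2)
  {3,10}:  v_{3} + v_{10} = 2·v_{0} + 2·v_{9}  so sig = (2; 2,2)
  {5,6,7}:  v_{5} + v_{6} + v_{7} = 0  so sig = (3; —)
  {0,5,7}:  v_{0} + v_{5} + v_{7} = v_{4}  so sig = (3; 1)
  {0,8,9}:  v_{0} + v_{8} + v_{9} = v_{3}  so sig = (3; 1)
  {0,7,9}:  v_{0} + v_{7} + v_{9} = v_{2} + v_{3}  so sig = (3; 1,1)
  {2,3,5}:  v_{2} + v_{3} + v_{5} = v_{4} + v_{9}  so sig = (3; 1,1)
  {3,5,7}:  v_{3} + v_{5} + v_{7} = v_{4} + v_{8} + v_{9}  so sig = (3; 1,1,1)
  {0,2,5,6,9}:  v_{0} + v_{2} + v_{5} + v_{6} + v_{9} = v_{10}  so sig = (5; 1)

Signatures (|P|; sorted positive RHS coefficients), sorted:
{ (2; —) ×2,  (2; 1) ×3,  (2; 1,1) ×2,  (2; 1,1,1) ×2,  (2; 1,1,1,1),  (2; 1,1,1,2) ×2,  (2; 2,2),  (3; —),  (3; 1) ×2,  (3; 1,1) ×2,  (3; 1,1,1),  (5; 1) }


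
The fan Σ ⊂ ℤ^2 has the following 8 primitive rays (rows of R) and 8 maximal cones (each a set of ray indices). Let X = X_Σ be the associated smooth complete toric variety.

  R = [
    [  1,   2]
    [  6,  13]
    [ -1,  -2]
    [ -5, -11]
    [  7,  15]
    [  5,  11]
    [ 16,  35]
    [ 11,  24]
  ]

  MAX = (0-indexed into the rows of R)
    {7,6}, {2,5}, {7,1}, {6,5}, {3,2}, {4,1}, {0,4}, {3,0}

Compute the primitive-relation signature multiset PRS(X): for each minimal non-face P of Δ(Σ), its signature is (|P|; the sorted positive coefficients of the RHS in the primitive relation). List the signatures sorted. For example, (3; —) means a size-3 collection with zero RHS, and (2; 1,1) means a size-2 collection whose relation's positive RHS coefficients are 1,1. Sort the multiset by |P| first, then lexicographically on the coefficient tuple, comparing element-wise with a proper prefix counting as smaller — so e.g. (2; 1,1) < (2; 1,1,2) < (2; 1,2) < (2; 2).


|primitive collections| = 20. Relations:

  • {0,2}:  v_{0} + v_{2} = 0  ⟹  sig = (2; —)
  • {3,5}:  v_{3} + v_{5} = 0  ⟹  sig = (2; —)
  • {0,1}:  v_{0} + v_{1} = v_{4}  ⟹  sig = (2; 1)
  • {0,5}:  v_{0} + v_{5} = v_{1}  ⟹  sig = (2; 1)
  • {1,2}:  v_{1} + v_{2} = v_{5}  ⟹  sig = (2; 1)
  • {1,3}:  v_{1} + v_{3} = v_{0}  ⟹  sig = (2; 1)
  • {1,5}:  v_{1} + v_{5} = v_{7}  ⟹  sig = (2; 1)
  • {2,4}:  v_{2} + v_{4} = v_{1}  ⟹  sig = (2; 1)
  • {3,6}:  v_{3} + v_{6} = v_{7}  ⟹  sig = (2; 1)
  • {3,7}:  v_{3} + v_{7} = v_{1}  ⟹  sig = (2; 1)
  • {5,7}:  v_{5} + v_{7} = v_{6}  ⟹  sig = (2; 1)
  • {0,6}:  v_{0} + v_{6} = v_{1} + v_{7}  ⟹  sig = (2; 1,1)
  • {4,6}:  v_{4} + v_{6} = 2·v_{1} + v_{7}  ⟹  sig = (2; 1,2)
  • {0,7}:  v_{0} + v_{7} = 2·v_{1}  ⟹  sig = (2; 2)
  • {1,6}:  v_{1} + v_{6} = 2·v_{7}  ⟹  sig = (2; 2)
  • {2,7}:  v_{2} + v_{7} = 2·v_{5}  ⟹  sig = (2; 2)
  • {3,4}:  v_{3} + v_{4} = 2·v_{0}  ⟹  sig = (2; 2)
  • {4,5}:  v_{4} + v_{5} = 2·v_{1}  ⟹  sig = (2; 2)
  • {2,6}:  v_{2} + v_{6} = 3·v_{5}  ⟹  sig = (2; 3)
  • {4,7}:  v_{4} + v_{7} = 3·v_{1}  ⟹  sig = (2; 3)

Hence PRS(X_Σ) =
    (2; —)
    (2; —)
    (2; 1)
    (2; 1)
    (2; 1)
    (2; 1)
    (2; 1)
    (2; 1)
    (2; 1)
    (2; 1)
    (2; 1)
    (2; 1,1)
    (2; 1,2)
    (2; 2)
    (2; 2)
    (2; 2)
    (2; 2)
    (2; 2)
    (2; 3)
    (2; 3)


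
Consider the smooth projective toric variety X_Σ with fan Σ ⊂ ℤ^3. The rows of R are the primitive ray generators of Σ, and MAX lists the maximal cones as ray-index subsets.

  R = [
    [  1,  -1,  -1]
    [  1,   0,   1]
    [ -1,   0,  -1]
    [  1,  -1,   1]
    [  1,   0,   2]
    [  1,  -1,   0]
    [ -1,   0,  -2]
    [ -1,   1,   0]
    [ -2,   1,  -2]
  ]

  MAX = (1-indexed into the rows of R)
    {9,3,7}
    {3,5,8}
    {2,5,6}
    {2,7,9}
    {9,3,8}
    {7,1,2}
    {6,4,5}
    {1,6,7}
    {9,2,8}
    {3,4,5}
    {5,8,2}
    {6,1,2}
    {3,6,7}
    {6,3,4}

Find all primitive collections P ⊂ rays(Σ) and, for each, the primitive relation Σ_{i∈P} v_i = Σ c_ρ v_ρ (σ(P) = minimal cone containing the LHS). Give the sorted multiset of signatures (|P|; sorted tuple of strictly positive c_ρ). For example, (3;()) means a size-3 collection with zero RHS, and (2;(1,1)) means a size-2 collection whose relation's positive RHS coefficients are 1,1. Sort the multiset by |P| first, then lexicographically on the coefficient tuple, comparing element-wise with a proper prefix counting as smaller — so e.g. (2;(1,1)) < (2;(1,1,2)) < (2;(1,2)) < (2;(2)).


Σ has 17 primitive collections:

  {2,3}:  v_{2} + v_{3} = 0 ; sig = (2;())
  {5,7}:  v_{5} + v_{7} = 0 ; sig = (2;())
  {6,8}:  v_{6} + v_{8} = 0 ; sig = (2;())
  {4,9}:  v_{4} + v_{9} = v_{3} ; sig = (2;(1))
  {5,9}:  v_{5} + v_{9} = v_{8} ; sig = (2;(1))
  {6,9}:  v_{6} + v_{9} = v_{7} ; sig = (2;(1))
  {7,8}:  v_{7} + v_{8} = v_{9} ; sig = (2;(1))
  {1,3}:  v_{1} + v_{3} = v_{6} + v_{7} ; sig = (2;(1,1))
  {1,5}:  v_{1} + v_{5} = v_{2} + v_{6} ; sig = (2;(1,1))
  {1,8}:  v_{1} + v_{8} = v_{2} + v_{7} ; sig = (2;(1,1))
  {2,4}:  v_{2} + v_{4} = v_{5} + v_{6} ; sig = (2;(1,1))
  {4,7}:  v_{4} + v_{7} = v_{3} + v_{6} ; sig = (2;(1,1))
  {4,8}:  v_{4} + v_{8} = v_{3} + v_{5} ; sig = (2;(1,1))
  {1,9}:  v_{1} + v_{9} = v_{2} + 2·v_{7} ; sig = (2;(1,2))
  {1,4}:  v_{1} + v_{4} = 2·v_{6} ; sig = (2;(2))
  {2,6,7}:  v_{2} + v_{6} + v_{7} = v_{1} ; sig = (3;(1))
  {3,5,6}:  v_{3} + v_{5} + v_{6} = v_{4} ; sig = (3;(1))

Sorted signature multiset PRS(X):
{ (2;()) ×3,  (2;(1)) ×4,  (2;(1,1)) ×6,  (2;(1,2)),  (2;(2)),  (3;(1)) ×2 }


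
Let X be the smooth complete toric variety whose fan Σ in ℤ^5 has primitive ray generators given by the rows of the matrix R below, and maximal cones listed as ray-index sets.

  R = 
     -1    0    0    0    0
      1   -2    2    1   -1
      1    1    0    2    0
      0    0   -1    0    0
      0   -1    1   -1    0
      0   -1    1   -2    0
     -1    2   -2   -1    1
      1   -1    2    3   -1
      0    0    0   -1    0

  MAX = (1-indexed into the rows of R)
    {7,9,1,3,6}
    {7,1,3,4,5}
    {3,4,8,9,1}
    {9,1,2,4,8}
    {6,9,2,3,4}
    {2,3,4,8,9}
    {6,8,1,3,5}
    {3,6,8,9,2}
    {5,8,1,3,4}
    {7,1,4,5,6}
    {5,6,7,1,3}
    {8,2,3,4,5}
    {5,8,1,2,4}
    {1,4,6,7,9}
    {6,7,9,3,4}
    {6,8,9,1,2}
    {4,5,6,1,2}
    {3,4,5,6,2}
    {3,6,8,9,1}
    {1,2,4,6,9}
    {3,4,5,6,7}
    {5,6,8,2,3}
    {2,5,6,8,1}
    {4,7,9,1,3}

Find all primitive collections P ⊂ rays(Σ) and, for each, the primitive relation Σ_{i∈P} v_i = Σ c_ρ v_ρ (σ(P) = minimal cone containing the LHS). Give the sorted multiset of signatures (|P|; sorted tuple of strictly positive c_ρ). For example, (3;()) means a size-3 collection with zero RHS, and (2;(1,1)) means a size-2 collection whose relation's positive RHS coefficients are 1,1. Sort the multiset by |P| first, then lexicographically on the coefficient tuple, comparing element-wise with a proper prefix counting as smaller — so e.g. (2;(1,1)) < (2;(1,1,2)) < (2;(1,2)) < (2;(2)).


6 collections generate NE(X_Σ); each relation:

  P = {2,7}:  v_{2} + v_{7} = 0 ; sig = (2;())
  P = {5,9}:  v_{5} + v_{9} = v_{6} ; sig = (2;(1))
  P = {7,8}:  v_{7} + v_{8} = v_{1} + v_{3} ; sig = (2;(1,1))
  P = {1,2,3}:  v_{1} + v_{2} + v_{3} = v_{8} ; sig = (3;(1))
  P = {4,6,8}:  v_{4} + v_{6} + v_{8} = v_{2} ; sig = (3;(1))
  P = {1,3,4,6}:  v_{1} + v_{3} + v_{4} + v_{6} = 0 ; sig = (4;())

Hence PRS(X_Σ) =
    |P|=2: 3 collections, coeffs (), (1), (1,1)
    |P|=3: 2 collections, coeffs (1), (1)
    |P|=4: 1 collection, coeffs ()


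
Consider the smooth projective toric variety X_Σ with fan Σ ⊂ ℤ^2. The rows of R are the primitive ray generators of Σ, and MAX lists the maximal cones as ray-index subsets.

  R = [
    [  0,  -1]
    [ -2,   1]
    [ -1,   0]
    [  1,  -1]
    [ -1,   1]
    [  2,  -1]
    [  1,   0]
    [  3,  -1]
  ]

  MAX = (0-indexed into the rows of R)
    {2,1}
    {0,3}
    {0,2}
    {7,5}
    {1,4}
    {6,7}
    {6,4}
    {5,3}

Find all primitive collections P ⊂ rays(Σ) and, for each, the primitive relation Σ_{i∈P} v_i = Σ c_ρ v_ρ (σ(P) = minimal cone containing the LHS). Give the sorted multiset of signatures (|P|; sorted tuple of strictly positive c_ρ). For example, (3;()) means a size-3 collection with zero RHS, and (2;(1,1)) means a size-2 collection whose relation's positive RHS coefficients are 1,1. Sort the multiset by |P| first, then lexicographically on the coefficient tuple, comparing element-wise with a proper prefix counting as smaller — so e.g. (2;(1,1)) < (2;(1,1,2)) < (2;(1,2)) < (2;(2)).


The 20 primitive collections of Σ (r=8, n=2):

  {1,5}:  v_{1} + v_{5} = 0 ; sig = (2;())
  {2,6}:  v_{2} + v_{6} = 0 ; sig = (2;())
  {3,4}:  v_{3} + v_{4} = 0 ; sig = (2;())
  {0,4}:  v_{0} + v_{4} = v_{2} ; sig = (2;(1))
  {0,6}:  v_{0} + v_{6} = v_{3} ; sig = (2;(1))
  {1,3}:  v_{1} + v_{3} = v_{2} ; sig = (2;(1))
  {1,6}:  v_{1} + v_{6} = v_{4} ; sig = (2;(1))
  {1,7}:  v_{1} + v_{7} = v_{6} ; sig = (2;(1))
  {2,3}:  v_{2} + v_{3} = v_{0} ; sig = (2;(1))
  {2,4}:  v_{2} + v_{4} = v_{1} ; sig = (2;(1))
  {2,5}:  v_{2} + v_{5} = v_{3} ; sig = (2;(1))
  {2,7}:  v_{2} + v_{7} = v_{5} ; sig = (2;(1))
  {3,6}:  v_{3} + v_{6} = v_{5} ; sig = (2;(1))
  {4,5}:  v_{4} + v_{5} = v_{6} ; sig = (2;(1))
  {5,6}:  v_{5} + v_{6} = v_{7} ; sig = (2;(1))
  {0,7}:  v_{0} + v_{7} = v_{3} + v_{5} ; sig = (2;(1,1))
  {0,1}:  v_{0} + v_{1} = 2·v_{2} ; sig = (2;(2))
  {0,5}:  v_{0} + v_{5} = 2·v_{3} ; sig = (2;(2))
  {3,7}:  v_{3} + v_{7} = 2·v_{5} ; sig = (2;(2))
  {4,7}:  v_{4} + v_{7} = 2·v_{6} ; sig = (2;(2))

Sorted signature multiset PRS(X):
{ (2;()) ×3,  (2;(1)) ×12,  (2;(1,1)),  (2;(2)) ×4 }


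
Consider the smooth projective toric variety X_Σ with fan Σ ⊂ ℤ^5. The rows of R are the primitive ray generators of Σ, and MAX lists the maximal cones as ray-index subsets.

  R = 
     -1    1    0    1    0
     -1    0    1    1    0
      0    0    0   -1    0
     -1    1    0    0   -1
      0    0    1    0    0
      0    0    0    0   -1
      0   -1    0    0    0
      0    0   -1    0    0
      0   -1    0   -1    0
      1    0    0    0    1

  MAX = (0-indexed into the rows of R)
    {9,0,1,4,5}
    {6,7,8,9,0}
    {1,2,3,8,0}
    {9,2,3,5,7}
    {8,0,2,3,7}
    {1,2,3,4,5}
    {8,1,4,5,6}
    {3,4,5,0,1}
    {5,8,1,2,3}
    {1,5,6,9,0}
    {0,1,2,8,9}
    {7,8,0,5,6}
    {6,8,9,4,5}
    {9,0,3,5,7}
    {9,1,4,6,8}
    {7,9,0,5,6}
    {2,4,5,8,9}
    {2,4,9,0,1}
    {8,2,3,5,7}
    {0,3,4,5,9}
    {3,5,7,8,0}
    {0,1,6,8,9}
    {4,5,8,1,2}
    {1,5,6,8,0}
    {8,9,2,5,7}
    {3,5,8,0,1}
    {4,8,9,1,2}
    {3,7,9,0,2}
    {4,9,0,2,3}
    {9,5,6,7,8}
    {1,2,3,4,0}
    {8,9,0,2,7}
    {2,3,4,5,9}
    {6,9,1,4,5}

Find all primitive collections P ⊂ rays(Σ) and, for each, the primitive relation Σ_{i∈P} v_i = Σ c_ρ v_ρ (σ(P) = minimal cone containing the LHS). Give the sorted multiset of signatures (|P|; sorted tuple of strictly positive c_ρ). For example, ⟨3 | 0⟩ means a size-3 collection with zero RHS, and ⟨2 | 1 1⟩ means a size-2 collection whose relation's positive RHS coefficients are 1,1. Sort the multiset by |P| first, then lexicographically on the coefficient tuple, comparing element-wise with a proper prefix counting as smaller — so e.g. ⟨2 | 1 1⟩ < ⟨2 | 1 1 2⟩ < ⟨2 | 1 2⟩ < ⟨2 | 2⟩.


Primitive collections (13):

  • {4,7}:  v_{4} + v_{7} = 0 — sig = ⟨2 | 0⟩
  • {2,6}:  v_{2} + v_{6} = v_{8} — sig = ⟨2 | 1⟩
  • {1,7}:  v_{1} + v_{7} = v_{0} + v_{6} — sig = ⟨2 | 1 1⟩
  • {3,6}:  v_{3} + v_{6} = v_{0} + v_{5} + v_{8} — sig = ⟨2 | 1 1 1⟩
  • {0,2,5}:  v_{0} + v_{2} + v_{5} = v_{3} — sig = ⟨3 | 1⟩
  • {0,4,6}:  v_{0} + v_{4} + v_{6} = v_{1} — sig = ⟨3 | 1⟩
  • {3,8,9}:  v_{3} + v_{8} + v_{9} = v_{2} — sig = ⟨3 | 1⟩
  • {0,4,8}:  v_{0} + v_{4} + v_{8} = v_{1} + v_{2} — sig = ⟨3 | 1 1⟩
  • {1,3,9}:  v_{1} + v_{3} + v_{9} = v_{0} + v_{4} — sig = ⟨3 | 1 1⟩
  • {3,4,8}:  v_{3} + v_{4} + v_{8} = v_{1} + 2·v_{2} + v_{5} — sig = ⟨3 | 1 1 2⟩
  • {0,5,8,9}:  v_{0} + v_{5} + v_{8} + v_{9} = 0 — sig = ⟨4 | 0⟩
  • {1,2,5,9}:  v_{1} + v_{2} + v_{5} + v_{9} = v_{4} — sig = ⟨4 | 1⟩
  • {1,5,8,9}:  v_{1} + v_{5} + v_{8} + v_{9} = v_{4} + v_{6} — sig = ⟨4 | 1 1⟩

Hence PRS(X_Σ) =
{ ⟨2 | 0⟩,  ⟨2 | 1⟩,  ⟨2 | 1 1⟩,  ⟨2 | 1 1 1⟩,  ⟨3 | 1⟩ ×3,  ⟨3 | 1 1⟩ ×2,  ⟨3 | 1 1 2⟩,  ⟨4 | 0⟩,  ⟨4 | 1⟩,  ⟨4 | 1 1⟩ }
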